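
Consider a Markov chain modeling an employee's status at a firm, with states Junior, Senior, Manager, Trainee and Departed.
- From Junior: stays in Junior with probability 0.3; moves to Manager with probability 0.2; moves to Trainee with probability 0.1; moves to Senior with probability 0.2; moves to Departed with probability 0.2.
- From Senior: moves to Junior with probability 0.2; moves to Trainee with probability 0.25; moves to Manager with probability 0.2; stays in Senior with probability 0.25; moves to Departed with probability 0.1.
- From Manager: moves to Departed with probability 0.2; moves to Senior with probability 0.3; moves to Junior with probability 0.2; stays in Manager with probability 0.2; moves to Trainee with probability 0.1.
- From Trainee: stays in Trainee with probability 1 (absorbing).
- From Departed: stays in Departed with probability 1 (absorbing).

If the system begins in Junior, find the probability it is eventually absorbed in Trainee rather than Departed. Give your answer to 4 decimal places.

Let h(s) be the probability of absorption at Trainee starting from transient state s. Then h(Trainee) = 1 and h(Departed) = 0. By first-step analysis:
h(Junior) = 0.3·h(Junior) + 0.2·h(Senior) + 0.2·h(Manager) + 0.1·1 + 0.2·0
h(Senior) = 0.2·h(Junior) + 0.25·h(Senior) + 0.2·h(Manager) + 0.25·1 + 0.1·0
h(Manager) = 0.2·h(Junior) + 0.3·h(Senior) + 0.2·h(Manager) + 0.1·1 + 0.2·0
Solving: h(Junior) = 0.4324, h(Senior) = 0.5676, h(Manager) = 0.4459.
Starting from Junior, the probability is 0.4324.

0.4324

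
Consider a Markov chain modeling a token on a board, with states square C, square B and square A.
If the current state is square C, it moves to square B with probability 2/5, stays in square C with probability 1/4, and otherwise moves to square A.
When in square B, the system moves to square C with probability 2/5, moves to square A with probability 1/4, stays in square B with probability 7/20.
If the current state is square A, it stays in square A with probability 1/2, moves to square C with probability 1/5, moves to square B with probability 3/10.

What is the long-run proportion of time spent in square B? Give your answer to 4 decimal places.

Let the stationary distribution be π with π = πP and π_1 + π_2 + π_3 = 1.
π_1 = 0.25·π_1 + 0.4·π_2 + 0.2·π_3
π_2 = 0.4·π_1 + 0.35·π_2 + 0.3·π_3
Solving with the normalization constraint gives π = (0.2833, 0.3456, 0.3711).
So the stationary probability of square B is 0.3456.

0.3456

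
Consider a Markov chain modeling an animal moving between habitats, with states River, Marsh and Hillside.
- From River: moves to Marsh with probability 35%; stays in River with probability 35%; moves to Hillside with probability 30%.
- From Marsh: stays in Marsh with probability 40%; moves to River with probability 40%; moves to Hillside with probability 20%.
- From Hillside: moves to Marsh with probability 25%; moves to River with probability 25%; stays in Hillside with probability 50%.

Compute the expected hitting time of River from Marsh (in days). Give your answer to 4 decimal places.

2.8000

Let t(s) be the expected number of days to first reach River from state s, with t(River) = 0. Conditioning on the first day:
t(Marsh) = 1 + 0.4·t(Marsh) + 0.2·t(Hillside)
t(Hillside) = 1 + 0.25·t(Marsh) + 0.5·t(Hillside)
Solving: t(Marsh) = 2.8000, t(Hillside) = 3.4000.
Expected days from Marsh to River: 2.8000.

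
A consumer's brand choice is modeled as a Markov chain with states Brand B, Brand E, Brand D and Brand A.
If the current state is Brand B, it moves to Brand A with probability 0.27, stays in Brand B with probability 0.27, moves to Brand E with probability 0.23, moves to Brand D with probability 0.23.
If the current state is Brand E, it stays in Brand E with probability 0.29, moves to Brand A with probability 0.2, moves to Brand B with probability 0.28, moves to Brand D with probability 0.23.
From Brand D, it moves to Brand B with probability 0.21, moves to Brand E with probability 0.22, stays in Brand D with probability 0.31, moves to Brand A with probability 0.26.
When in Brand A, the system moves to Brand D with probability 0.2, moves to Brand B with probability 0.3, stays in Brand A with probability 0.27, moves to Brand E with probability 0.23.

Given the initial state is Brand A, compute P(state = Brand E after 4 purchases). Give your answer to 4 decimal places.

Propagate the distribution vector 4 purchases from Brand A.
After 0 purchases: (0.0000, 0.0000, 0.0000, 1.0000)
After 1 purchase: (0.3000, 0.2300, 0.2000, 0.2700)
After 2 purchases: (0.2684, 0.2418, 0.2379, 0.2519)
After 3 purchases: (0.2657, 0.2421, 0.2415, 0.2507)
After 4 purchases: (0.2655, 0.2421, 0.2418, 0.2506)
P(in Brand E after 4 purchases) = 0.2421

0.2421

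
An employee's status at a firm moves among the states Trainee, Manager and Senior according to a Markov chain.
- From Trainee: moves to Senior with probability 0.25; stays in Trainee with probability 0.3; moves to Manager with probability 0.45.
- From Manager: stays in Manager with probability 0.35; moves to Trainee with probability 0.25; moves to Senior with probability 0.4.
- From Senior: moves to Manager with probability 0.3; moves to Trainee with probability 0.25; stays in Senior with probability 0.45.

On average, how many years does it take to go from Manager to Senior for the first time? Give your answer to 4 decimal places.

2.7737

Let t(s) be the expected number of years to first reach Senior from state s, with t(Senior) = 0. Conditioning on the first year:
t(Trainee) = 1 + 0.3·t(Trainee) + 0.45·t(Manager)
t(Manager) = 1 + 0.25·t(Trainee) + 0.35·t(Manager)
Solving: t(Trainee) = 3.2117, t(Manager) = 2.7737.
Expected years from Manager to Senior: 2.7737.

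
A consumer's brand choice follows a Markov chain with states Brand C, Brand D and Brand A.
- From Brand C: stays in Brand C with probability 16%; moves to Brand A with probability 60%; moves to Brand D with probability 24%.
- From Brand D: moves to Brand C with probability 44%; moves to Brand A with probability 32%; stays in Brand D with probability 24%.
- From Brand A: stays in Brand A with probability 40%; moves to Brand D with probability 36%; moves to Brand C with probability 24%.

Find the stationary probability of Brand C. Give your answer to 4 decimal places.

Let the stationary distribution be π with π = πP and π_1 + π_2 + π_3 = 1.
π_1 = 0.16·π_1 + 0.44·π_2 + 0.24·π_3
π_2 = 0.24·π_1 + 0.24·π_2 + 0.36·π_3
Solving with the normalization constraint gives π = (0.2763, 0.2918, 0.4319).
So the stationary probability of Brand C is 0.2763.

0.2763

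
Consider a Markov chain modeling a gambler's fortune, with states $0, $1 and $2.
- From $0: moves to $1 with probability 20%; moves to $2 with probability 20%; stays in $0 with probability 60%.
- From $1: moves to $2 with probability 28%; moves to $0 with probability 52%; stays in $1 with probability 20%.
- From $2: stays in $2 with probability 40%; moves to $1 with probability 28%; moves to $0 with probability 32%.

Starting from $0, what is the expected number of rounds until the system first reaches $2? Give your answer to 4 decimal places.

Let t(s) be the expected number of rounds to first reach $2 from state s, with t($2) = 0. Conditioning on the first round:
t($0) = 1 + 0.6·t($0) + 0.2·t($1)
t($1) = 1 + 0.52·t($0) + 0.2·t($1)
Solving: t($0) = 4.6296, t($1) = 4.2593.
Expected rounds from $0 to $2: 4.6296.

4.6296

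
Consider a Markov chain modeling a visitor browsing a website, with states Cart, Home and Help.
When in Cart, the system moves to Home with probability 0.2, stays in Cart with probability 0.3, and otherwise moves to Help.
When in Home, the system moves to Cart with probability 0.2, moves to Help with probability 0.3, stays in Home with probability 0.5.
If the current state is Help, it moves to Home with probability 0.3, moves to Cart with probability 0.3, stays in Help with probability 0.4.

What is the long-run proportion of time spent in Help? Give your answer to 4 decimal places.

Let the stationary distribution be π with π = πP and π_1 + π_2 + π_3 = 1.
π_1 = 0.3·π_1 + 0.2·π_2 + 0.3·π_3
π_2 = 0.2·π_1 + 0.5·π_2 + 0.3·π_3
Solving with the normalization constraint gives π = (0.2658, 0.3418, 0.3924).
So the stationary probability of Help is 0.3924.

0.3924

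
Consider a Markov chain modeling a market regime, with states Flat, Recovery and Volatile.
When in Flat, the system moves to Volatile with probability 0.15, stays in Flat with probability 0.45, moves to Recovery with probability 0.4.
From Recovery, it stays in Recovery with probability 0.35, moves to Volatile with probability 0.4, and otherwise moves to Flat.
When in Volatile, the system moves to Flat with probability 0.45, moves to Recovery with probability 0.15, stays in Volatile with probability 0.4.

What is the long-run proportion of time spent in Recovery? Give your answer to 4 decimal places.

Let the stationary distribution be π with π = πP and π_1 + π_2 + π_3 = 1.
π_1 = 0.45·π_1 + 0.25·π_2 + 0.45·π_3
π_2 = 0.4·π_1 + 0.35·π_2 + 0.15·π_3
Solving with the normalization constraint gives π = (0.3882, 0.3088, 0.3029).
So the stationary probability of Recovery is 0.3088.

0.3088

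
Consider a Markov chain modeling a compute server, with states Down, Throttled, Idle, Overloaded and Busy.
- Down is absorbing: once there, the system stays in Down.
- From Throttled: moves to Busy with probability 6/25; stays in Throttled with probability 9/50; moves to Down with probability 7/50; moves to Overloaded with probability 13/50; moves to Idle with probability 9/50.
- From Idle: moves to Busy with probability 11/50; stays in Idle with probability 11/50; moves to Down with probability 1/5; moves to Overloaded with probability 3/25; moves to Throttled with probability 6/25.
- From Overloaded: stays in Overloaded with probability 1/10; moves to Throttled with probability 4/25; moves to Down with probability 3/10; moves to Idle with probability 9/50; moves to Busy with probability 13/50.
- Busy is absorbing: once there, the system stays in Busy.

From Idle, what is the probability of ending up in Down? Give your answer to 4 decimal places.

0.4671

Let h(s) be the probability of absorption at Down starting from transient state s. Then h(Down) = 1 and h(Busy) = 0. By first-step analysis:
h(Throttled) = 0.14·1 + 0.18·h(Throttled) + 0.18·h(Idle) + 0.26·h(Overloaded) + 0.24·0
h(Idle) = 0.2·1 + 0.24·h(Throttled) + 0.22·h(Idle) + 0.12·h(Overloaded) + 0.22·0
h(Overloaded) = 0.3·1 + 0.16·h(Throttled) + 0.18·h(Idle) + 0.1·h(Overloaded) + 0.26·0
Solving: h(Throttled) = 0.4330, h(Idle) = 0.4671, h(Overloaded) = 0.5037.
Starting from Idle, the probability is 0.4671.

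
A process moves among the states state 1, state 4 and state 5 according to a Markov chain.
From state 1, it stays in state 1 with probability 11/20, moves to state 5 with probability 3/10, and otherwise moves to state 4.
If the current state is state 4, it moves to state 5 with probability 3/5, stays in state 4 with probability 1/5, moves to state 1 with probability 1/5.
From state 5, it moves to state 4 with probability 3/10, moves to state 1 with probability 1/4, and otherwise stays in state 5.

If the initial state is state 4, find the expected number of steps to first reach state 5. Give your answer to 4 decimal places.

1.9697

Let t(s) be the expected number of steps to first reach state 5 from state s, with t(state 5) = 0. Conditioning on the first step:
t(state 1) = 1 + 0.55·t(state 1) + 0.15·t(state 4)
t(state 4) = 1 + 0.2·t(state 1) + 0.2·t(state 4)
Solving: t(state 1) = 2.8788, t(state 4) = 1.9697.
Expected steps from state 4 to state 5: 1.9697.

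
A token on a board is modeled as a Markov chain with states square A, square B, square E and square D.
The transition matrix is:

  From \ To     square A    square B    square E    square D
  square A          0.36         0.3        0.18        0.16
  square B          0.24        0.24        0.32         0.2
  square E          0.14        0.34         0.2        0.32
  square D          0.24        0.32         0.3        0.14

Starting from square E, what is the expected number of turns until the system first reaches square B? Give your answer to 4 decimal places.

Let t(s) be the expected number of turns to first reach square B from state s, with t(square B) = 0. Conditioning on the first turn:
t(square A) = 1 + 0.36·t(square A) + 0.18·t(square E) + 0.16·t(square D)
t(square E) = 1 + 0.14·t(square A) + 0.2·t(square E) + 0.32·t(square D)
t(square D) = 1 + 0.24·t(square A) + 0.3·t(square E) + 0.14·t(square D)
Solving: t(square A) = 3.2045, t(square E) = 3.0607, t(square D) = 3.1248.
Expected turns from square E to square B: 3.0607.

3.0607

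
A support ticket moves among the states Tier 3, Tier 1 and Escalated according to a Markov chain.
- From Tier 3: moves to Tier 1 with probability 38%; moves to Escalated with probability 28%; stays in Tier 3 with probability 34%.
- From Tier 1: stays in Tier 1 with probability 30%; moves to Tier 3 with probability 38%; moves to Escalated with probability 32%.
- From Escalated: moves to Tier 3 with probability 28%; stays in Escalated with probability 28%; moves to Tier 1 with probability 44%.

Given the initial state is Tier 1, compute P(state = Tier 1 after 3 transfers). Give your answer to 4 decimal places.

Propagate the distribution vector 3 transfers from Tier 1.
After 0 transfers: (0.0000, 1.0000, 0.0000)
After 1 transfer: (0.3800, 0.3000, 0.3200)
After 2 transfers: (0.3328, 0.3752, 0.2920)
After 3 transfers: (0.3375, 0.3675, 0.2950)
P(in Tier 1 after 3 transfers) = 0.3675

0.3675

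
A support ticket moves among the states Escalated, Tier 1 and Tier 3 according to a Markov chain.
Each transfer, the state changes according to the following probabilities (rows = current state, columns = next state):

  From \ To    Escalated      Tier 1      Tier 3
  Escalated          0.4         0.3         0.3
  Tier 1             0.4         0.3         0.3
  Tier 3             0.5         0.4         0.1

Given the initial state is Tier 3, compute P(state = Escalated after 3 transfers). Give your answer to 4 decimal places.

0.4280

Propagate the distribution vector 3 transfers from Tier 3.
After 0 transfers: (0.0000, 0.0000, 1.0000)
After 1 transfer: (0.5000, 0.4000, 0.1000)
After 2 transfers: (0.4100, 0.3100, 0.2800)
After 3 transfers: (0.4280, 0.3280, 0.2440)
P(in Escalated after 3 transfers) = 0.4280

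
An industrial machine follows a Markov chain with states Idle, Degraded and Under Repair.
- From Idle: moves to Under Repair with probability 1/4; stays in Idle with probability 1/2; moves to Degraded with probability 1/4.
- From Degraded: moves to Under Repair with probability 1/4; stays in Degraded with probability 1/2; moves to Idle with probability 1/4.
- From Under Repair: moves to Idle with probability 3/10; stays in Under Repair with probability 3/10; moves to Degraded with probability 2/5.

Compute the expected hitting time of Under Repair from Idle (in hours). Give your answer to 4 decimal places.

Let t(s) be the expected number of hours to first reach Under Repair from state s, with t(Under Repair) = 0. Conditioning on the first hour:
t(Idle) = 1 + 0.5·t(Idle) + 0.25·t(Degraded)
t(Degraded) = 1 + 0.25·t(Idle) + 0.5·t(Degraded)
Solving: t(Idle) = 4.0000, t(Degraded) = 4.0000.
Expected hours from Idle to Under Repair: 4.0000.

4.0000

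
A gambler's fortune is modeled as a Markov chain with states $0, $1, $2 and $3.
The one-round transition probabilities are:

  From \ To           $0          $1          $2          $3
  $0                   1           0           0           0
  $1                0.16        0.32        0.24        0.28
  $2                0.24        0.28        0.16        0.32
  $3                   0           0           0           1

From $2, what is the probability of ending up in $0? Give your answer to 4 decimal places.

0.4127

Let h(s) be the probability of absorption at $0 starting from transient state s. Then h($0) = 1 and h($3) = 0. By first-step analysis:
h($1) = 0.16·1 + 0.32·h($1) + 0.24·h($2) + 0.28·0
h($2) = 0.24·1 + 0.28·h($1) + 0.16·h($2) + 0.32·0
Solving: h($1) = 0.3810, h($2) = 0.4127.
Starting from $2, the probability is 0.4127.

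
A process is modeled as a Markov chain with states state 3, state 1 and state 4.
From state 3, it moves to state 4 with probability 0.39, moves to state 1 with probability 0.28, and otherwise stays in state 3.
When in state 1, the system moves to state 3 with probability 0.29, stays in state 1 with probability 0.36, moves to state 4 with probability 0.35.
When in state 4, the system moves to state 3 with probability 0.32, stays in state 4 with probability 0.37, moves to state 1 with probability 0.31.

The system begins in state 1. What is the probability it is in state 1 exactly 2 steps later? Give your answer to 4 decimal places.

Sum over the intermediate state after 1 step:
P = P(state 1→state 3)·P(state 3→state 1) + P(state 1→state 1)·P(state 1→state 1) + P(state 1→state 4)·P(state 4→state 1)
  = 0.29×0.28 + 0.36×0.36 + 0.35×0.31
  = 0.0812 + 0.1296 + 0.1085 = 0.3193

0.3193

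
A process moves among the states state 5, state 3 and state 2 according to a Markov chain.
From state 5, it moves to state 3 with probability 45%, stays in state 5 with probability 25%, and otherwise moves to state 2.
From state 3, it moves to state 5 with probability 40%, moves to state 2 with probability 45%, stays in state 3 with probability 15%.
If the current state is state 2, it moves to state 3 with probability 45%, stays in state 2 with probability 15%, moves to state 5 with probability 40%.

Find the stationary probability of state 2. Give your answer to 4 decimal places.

Let the stationary distribution be π with π = πP and π_1 + π_2 + π_3 = 1.
π_1 = 0.25·π_1 + 0.4·π_2 + 0.4·π_3
π_2 = 0.45·π_1 + 0.15·π_2 + 0.45·π_3
Solving with the normalization constraint gives π = (0.3478, 0.3462, 0.3060).
So the stationary probability of state 2 is 0.3060.

0.3060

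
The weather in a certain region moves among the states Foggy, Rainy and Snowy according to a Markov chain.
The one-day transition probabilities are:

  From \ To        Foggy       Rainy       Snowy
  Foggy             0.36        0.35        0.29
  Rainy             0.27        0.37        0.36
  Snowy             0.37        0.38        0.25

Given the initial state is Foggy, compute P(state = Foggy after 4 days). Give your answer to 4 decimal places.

Propagate the distribution vector 4 days from Foggy.
After 0 days: (1.0000, 0.0000, 0.0000)
After 1 day: (0.3600, 0.3500, 0.2900)
After 2 days: (0.3314, 0.3657, 0.3029)
After 3 days: (0.3301, 0.3664, 0.3035)
After 4 days: (0.3301, 0.3664, 0.3035)
P(in Foggy after 4 days) = 0.3301

0.3301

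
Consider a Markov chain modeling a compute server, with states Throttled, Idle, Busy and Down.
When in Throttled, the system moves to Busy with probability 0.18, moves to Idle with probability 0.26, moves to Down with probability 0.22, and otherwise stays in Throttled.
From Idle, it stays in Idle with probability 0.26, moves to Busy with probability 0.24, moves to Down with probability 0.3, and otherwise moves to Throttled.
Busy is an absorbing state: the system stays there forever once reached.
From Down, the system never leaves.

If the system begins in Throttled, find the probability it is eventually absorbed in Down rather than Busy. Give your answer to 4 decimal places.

0.5518

Let h(s) be the probability of absorption at Down starting from transient state s. Then h(Down) = 1 and h(Busy) = 0. By first-step analysis:
h(Throttled) = 0.34·h(Throttled) + 0.26·h(Idle) + 0.18·0 + 0.22·1
h(Idle) = 0.2·h(Throttled) + 0.26·h(Idle) + 0.24·0 + 0.3·1
Solving: h(Throttled) = 0.5518, h(Idle) = 0.5545.
Starting from Throttled, the probability is 0.5518.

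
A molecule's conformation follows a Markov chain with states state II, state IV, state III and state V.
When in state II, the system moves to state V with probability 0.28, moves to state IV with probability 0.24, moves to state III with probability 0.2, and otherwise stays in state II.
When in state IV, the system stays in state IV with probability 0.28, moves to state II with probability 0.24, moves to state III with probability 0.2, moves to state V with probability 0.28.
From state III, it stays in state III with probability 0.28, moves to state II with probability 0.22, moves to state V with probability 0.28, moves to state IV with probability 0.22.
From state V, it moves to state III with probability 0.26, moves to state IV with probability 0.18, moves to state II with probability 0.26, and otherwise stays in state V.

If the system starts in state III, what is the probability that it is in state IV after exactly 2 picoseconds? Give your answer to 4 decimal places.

Propagate the distribution vector 2 picoseconds from state III.
After 0 picoseconds: (0.0000, 0.0000, 1.0000, 0.0000)
After 1 picosecond: (0.2200, 0.2200, 0.2800, 0.2800)
After 2 picoseconds: (0.2488, 0.2264, 0.2392, 0.2856)
P(in state IV after 2 picoseconds) = 0.2264

0.2264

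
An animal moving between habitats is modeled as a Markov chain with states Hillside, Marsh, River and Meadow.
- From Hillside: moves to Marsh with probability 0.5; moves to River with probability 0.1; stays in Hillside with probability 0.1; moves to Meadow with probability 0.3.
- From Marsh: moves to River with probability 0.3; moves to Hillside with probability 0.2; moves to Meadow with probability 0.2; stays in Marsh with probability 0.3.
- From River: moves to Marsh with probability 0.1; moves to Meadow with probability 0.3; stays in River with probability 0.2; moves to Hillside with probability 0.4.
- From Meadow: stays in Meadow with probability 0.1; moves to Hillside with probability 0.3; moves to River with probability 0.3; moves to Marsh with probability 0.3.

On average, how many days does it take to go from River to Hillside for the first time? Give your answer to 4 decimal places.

2.9429

Let t(s) be the expected number of days to first reach Hillside from state s, with t(Hillside) = 0. Conditioning on the first day:
t(Marsh) = 1 + 0.3·t(Marsh) + 0.3·t(River) + 0.2·t(Meadow)
t(River) = 1 + 0.1·t(Marsh) + 0.2·t(River) + 0.3·t(Meadow)
t(Meadow) = 1 + 0.3·t(Marsh) + 0.3·t(River) + 0.1·t(Meadow)
Solving: t(Marsh) = 3.6336, t(River) = 2.9429, t(Meadow) = 3.3033.
Expected days from River to Hillside: 2.9429.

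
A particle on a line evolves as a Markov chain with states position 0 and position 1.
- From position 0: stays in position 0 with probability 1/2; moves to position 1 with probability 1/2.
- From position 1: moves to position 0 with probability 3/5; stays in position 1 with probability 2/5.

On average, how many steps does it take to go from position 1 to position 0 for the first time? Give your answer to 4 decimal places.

1.6667

Let t(s) be the expected number of steps to first reach position 0 from state s, with t(position 0) = 0. Conditioning on the first step:
t(position 1) = 1 + 0.4·t(position 1)
Solving: t(position 1) = 1.6667.
Expected steps from position 1 to position 0: 1.6667.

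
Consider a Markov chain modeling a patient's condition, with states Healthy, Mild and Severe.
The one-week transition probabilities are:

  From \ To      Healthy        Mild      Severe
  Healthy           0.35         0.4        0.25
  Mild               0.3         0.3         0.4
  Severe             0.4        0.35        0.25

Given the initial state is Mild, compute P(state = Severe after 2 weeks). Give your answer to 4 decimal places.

0.2950

Sum over the intermediate state after 1 week:
P = P(Mild→Healthy)·P(Healthy→Severe) + P(Mild→Mild)·P(Mild→Severe) + P(Mild→Severe)·P(Severe→Severe)
  = 0.3×0.25 + 0.3×0.4 + 0.4×0.25
  = 0.0750 + 0.1200 + 0.1000 = 0.2950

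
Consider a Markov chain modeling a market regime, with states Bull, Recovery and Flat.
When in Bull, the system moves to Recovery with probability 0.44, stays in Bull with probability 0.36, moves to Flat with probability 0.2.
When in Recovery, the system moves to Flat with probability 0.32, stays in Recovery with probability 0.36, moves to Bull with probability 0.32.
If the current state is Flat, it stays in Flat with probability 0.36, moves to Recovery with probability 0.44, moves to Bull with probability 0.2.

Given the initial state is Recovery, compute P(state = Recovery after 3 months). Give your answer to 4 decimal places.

Propagate the distribution vector 3 months from Recovery.
After 0 months: (0.0000, 1.0000, 0.0000)
After 1 month: (0.3200, 0.3600, 0.3200)
After 2 months: (0.2944, 0.4112, 0.2944)
After 3 months: (0.2964, 0.4071, 0.2964)
P(in Recovery after 3 months) = 0.4071

0.4071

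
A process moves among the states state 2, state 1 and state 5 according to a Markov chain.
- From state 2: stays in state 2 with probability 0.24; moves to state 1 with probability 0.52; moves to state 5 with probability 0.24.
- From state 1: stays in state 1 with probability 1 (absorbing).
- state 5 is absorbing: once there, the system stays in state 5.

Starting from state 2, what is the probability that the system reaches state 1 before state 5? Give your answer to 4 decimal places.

Let h(s) be the probability of absorption at state 1 starting from transient state s. Then h(state 1) = 1 and h(state 5) = 0. By first-step analysis:
h(state 2) = 0.24·h(state 2) + 0.52·1 + 0.24·0
Solving: h(state 2) = 0.6842.
Starting from state 2, the probability is 0.6842.

0.6842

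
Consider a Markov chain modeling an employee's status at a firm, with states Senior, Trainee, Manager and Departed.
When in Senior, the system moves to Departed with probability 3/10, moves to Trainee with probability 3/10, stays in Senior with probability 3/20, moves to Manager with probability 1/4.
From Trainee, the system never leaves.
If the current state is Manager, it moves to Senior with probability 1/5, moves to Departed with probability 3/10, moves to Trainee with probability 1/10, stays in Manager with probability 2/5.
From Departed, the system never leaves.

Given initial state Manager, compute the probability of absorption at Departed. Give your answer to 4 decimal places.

Let h(s) be the probability of absorption at Departed starting from transient state s. Then h(Departed) = 1 and h(Trainee) = 0. By first-step analysis:
h(Senior) = 0.15·h(Senior) + 0.3·0 + 0.25·h(Manager) + 0.3·1
h(Manager) = 0.2·h(Senior) + 0.1·0 + 0.4·h(Manager) + 0.3·1
Solving: h(Senior) = 0.5543, h(Manager) = 0.6848.
Starting from Manager, the probability is 0.6848.

0.6848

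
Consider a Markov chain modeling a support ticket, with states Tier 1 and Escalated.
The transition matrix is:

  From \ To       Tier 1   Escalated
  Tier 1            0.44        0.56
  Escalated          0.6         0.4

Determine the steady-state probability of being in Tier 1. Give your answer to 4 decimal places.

0.5172

Let the stationary distribution be π with π = πP and π_1 + π_2 = 1.
π_1 = 0.44·π_1 + 0.6·π_2
Solving with the normalization constraint gives π = (0.5172, 0.4828).
So the stationary probability of Tier 1 is 0.5172.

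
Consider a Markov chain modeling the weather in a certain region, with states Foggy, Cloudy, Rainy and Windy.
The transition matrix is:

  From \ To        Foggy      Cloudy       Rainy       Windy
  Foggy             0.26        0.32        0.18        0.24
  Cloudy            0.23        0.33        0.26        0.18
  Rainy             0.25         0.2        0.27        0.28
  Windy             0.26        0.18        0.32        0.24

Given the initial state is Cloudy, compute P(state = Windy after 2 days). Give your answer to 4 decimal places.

Propagate the distribution vector 2 days from Cloudy.
After 0 days: (0.0000, 1.0000, 0.0000, 0.0000)
After 1 day: (0.2300, 0.3300, 0.2600, 0.1800)
After 2 days: (0.2475, 0.2669, 0.2550, 0.2306)
P(in Windy after 2 days) = 0.2306

0.2306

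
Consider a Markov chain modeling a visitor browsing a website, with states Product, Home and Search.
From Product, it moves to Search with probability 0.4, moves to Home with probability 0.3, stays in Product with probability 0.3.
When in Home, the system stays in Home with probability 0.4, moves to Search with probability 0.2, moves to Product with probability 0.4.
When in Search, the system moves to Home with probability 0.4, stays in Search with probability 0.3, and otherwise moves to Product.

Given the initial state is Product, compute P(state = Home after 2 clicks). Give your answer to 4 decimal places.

Sum over the intermediate state after 1 click:
P = P(Product→Product)·P(Product→Home) + P(Product→Home)·P(Home→Home) + P(Product→Search)·P(Search→Home)
  = 0.3×0.3 + 0.3×0.4 + 0.4×0.4
  = 0.0900 + 0.1200 + 0.1600 = 0.3700

0.3700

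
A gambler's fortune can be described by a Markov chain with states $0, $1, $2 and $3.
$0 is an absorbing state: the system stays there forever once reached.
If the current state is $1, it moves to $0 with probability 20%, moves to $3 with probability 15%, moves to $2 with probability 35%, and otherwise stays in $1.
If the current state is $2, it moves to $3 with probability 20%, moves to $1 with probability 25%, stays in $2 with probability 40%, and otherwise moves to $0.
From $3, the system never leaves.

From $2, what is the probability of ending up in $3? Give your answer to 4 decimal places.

Let h(s) be the probability of absorption at $3 starting from transient state s. Then h($3) = 1 and h($0) = 0. By first-step analysis:
h($1) = 0.2·0 + 0.3·h($1) + 0.35·h($2) + 0.15·1
h($2) = 0.15·0 + 0.25·h($1) + 0.4·h($2) + 0.2·1
Solving: h($1) = 0.4812, h($2) = 0.5338.
Starting from $2, the probability is 0.5338.

0.5338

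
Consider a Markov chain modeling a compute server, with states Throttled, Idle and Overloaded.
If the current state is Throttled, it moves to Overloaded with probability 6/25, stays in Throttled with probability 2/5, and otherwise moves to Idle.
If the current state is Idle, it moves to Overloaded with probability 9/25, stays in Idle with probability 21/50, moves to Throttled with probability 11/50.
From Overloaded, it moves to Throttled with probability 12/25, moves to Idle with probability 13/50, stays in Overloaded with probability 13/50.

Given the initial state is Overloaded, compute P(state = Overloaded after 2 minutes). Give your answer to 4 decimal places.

0.2764

Sum over the intermediate state after 1 minute:
P = P(Overloaded→Throttled)·P(Throttled→Overloaded) + P(Overloaded→Idle)·P(Idle→Overloaded) + P(Overloaded→Overloaded)·P(Overloaded→Overloaded)
  = 0.48×0.24 + 0.26×0.36 + 0.26×0.26
  = 0.1152 + 0.0936 + 0.0676 = 0.2764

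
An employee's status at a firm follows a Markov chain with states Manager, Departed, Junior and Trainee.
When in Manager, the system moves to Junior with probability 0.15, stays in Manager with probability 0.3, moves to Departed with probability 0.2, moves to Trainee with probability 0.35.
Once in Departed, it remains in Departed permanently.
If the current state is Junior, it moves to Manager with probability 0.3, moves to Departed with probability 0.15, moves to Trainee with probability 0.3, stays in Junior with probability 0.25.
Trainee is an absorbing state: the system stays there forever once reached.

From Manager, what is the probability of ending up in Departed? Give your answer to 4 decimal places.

0.3594

Let h(s) be the probability of absorption at Departed starting from transient state s. Then h(Departed) = 1 and h(Trainee) = 0. By first-step analysis:
h(Manager) = 0.3·h(Manager) + 0.2·1 + 0.15·h(Junior) + 0.35·0
h(Junior) = 0.3·h(Manager) + 0.15·1 + 0.25·h(Junior) + 0.3·0
Solving: h(Manager) = 0.3594, h(Junior) = 0.3438.
Starting from Manager, the probability is 0.3594.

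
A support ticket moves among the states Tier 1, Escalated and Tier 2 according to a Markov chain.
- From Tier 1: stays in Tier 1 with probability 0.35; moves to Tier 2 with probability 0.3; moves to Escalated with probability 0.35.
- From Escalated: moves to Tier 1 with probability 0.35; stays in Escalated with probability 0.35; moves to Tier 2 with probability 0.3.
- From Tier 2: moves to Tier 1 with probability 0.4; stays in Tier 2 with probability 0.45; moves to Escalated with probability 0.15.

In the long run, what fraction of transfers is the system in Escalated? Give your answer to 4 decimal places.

0.2794

Let the stationary distribution be π with π = πP and π_1 + π_2 + π_3 = 1.
π_1 = 0.35·π_1 + 0.35·π_2 + 0.4·π_3
π_2 = 0.35·π_1 + 0.35·π_2 + 0.15·π_3
Solving with the normalization constraint gives π = (0.3676, 0.2794, 0.3529).
So the stationary probability of Escalated is 0.2794.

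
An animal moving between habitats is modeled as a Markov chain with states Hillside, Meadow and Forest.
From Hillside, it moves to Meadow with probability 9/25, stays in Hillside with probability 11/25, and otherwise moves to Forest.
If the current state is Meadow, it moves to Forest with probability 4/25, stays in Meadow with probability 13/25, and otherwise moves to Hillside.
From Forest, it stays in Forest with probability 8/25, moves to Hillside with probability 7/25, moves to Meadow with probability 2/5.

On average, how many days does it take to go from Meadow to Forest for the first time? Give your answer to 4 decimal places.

Let t(s) be the expected number of days to first reach Forest from state s, with t(Forest) = 0. Conditioning on the first day:
t(Hillside) = 1 + 0.44·t(Hillside) + 0.36·t(Meadow)
t(Meadow) = 1 + 0.32·t(Hillside) + 0.52·t(Meadow)
Solving: t(Hillside) = 5.4688, t(Meadow) = 5.7292.
Expected days from Meadow to Forest: 5.7292.

5.7292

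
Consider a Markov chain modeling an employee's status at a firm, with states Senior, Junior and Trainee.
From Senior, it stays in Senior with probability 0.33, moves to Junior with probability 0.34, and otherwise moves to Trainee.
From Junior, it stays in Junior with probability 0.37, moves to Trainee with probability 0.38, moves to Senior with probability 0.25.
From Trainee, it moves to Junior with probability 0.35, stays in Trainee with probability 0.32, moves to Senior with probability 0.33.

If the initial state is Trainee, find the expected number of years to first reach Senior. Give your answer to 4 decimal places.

3.3175

Let t(s) be the expected number of years to first reach Senior from state s, with t(Senior) = 0. Conditioning on the first year:
t(Junior) = 1 + 0.37·t(Junior) + 0.38·t(Trainee)
t(Trainee) = 1 + 0.35·t(Junior) + 0.32·t(Trainee)
Solving: t(Junior) = 3.5884, t(Trainee) = 3.3175.
Expected years from Trainee to Senior: 3.3175.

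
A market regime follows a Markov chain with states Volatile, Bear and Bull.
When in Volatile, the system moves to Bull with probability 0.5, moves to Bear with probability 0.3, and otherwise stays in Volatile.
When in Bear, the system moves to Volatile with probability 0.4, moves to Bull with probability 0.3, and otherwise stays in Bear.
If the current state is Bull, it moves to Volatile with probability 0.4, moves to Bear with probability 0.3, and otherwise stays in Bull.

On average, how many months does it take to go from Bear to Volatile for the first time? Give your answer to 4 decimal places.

2.5000

Let t(s) be the expected number of months to first reach Volatile from state s, with t(Volatile) = 0. Conditioning on the first month:
t(Bear) = 1 + 0.3·t(Bear) + 0.3·t(Bull)
t(Bull) = 1 + 0.3·t(Bear) + 0.3·t(Bull)
Solving: t(Bear) = 2.5000, t(Bull) = 2.5000.
Expected months from Bear to Volatile: 2.5000.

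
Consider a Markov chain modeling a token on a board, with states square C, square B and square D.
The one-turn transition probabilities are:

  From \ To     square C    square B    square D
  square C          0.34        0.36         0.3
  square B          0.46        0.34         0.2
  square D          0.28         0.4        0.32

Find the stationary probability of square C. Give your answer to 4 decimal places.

0.3675

Let the stationary distribution be π with π = πP and π_1 + π_2 + π_3 = 1.
π_1 = 0.34·π_1 + 0.46·π_2 + 0.28·π_3
π_2 = 0.36·π_1 + 0.34·π_2 + 0.4·π_3
Solving with the normalization constraint gives π = (0.3675, 0.3635, 0.2690).
So the stationary probability of square C is 0.3675.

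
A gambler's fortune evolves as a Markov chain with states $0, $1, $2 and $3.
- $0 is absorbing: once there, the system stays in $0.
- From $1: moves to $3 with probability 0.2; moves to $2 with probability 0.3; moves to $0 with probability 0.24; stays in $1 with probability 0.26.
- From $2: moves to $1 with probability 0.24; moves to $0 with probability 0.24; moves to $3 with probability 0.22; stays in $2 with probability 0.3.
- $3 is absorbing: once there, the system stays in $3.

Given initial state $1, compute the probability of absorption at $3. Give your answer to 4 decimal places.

Let h(s) be the probability of absorption at $3 starting from transient state s. Then h($3) = 1 and h($0) = 0. By first-step analysis:
h($1) = 0.24·0 + 0.26·h($1) + 0.3·h($2) + 0.2·1
h($2) = 0.24·0 + 0.24·h($1) + 0.3·h($2) + 0.22·1
Solving: h($1) = 0.4619, h($2) = 0.4726.
Starting from $1, the probability is 0.4619.

0.4619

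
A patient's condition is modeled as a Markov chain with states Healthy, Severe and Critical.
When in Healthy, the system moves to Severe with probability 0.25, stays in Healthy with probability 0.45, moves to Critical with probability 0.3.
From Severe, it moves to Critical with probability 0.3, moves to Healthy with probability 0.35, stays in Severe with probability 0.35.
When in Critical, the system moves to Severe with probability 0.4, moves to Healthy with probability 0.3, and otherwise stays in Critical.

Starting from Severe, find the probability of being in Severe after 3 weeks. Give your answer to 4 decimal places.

0.3280

Propagate the distribution vector 3 weeks from Severe.
After 0 weeks: (0.0000, 1.0000, 0.0000)
After 1 week: (0.3500, 0.3500, 0.3000)
After 2 weeks: (0.3700, 0.3300, 0.3000)
After 3 weeks: (0.3720, 0.3280, 0.3000)
P(in Severe after 3 weeks) = 0.3280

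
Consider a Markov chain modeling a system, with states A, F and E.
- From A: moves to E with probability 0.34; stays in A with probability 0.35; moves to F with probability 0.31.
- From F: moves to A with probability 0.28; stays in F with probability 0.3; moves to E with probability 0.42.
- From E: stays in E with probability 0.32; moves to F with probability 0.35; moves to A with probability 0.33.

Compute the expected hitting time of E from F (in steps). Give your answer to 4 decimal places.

2.5258

Let t(s) be the expected number of steps to first reach E from state s, with t(E) = 0. Conditioning on the first step:
t(A) = 1 + 0.35·t(A) + 0.31·t(F)
t(F) = 1 + 0.28·t(A) + 0.3·t(F)
Solving: t(A) = 2.7431, t(F) = 2.5258.
Expected steps from F to E: 2.5258.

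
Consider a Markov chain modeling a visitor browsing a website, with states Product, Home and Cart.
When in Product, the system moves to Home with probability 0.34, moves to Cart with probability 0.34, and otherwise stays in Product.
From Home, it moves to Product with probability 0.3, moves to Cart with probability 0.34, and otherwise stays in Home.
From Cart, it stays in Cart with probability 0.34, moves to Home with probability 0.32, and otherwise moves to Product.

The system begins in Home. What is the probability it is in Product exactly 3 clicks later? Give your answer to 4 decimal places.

Propagate the distribution vector 3 clicks from Home.
After 0 clicks: (0.0000, 1.0000, 0.0000)
After 1 click: (0.3000, 0.3600, 0.3400)
After 2 clicks: (0.3196, 0.3404, 0.3400)
After 3 clicks: (0.3200, 0.3400, 0.3400)
P(in Product after 3 clicks) = 0.3200

0.3200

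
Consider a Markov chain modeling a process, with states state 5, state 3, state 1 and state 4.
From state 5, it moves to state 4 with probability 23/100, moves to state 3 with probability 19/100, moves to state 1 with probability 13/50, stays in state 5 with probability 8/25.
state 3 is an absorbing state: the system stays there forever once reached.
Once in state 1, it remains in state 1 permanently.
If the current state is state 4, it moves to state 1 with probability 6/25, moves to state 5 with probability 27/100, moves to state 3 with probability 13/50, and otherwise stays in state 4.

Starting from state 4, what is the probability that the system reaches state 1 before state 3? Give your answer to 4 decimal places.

0.5057

Let h(s) be the probability of absorption at state 1 starting from transient state s. Then h(state 1) = 1 and h(state 3) = 0. By first-step analysis:
h(state 5) = 0.32·h(state 5) + 0.19·0 + 0.26·1 + 0.23·h(state 4)
h(state 4) = 0.27·h(state 5) + 0.26·0 + 0.24·1 + 0.23·h(state 4)
Solving: h(state 5) = 0.5534, h(state 4) = 0.5057.
Starting from state 4, the probability is 0.5057.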